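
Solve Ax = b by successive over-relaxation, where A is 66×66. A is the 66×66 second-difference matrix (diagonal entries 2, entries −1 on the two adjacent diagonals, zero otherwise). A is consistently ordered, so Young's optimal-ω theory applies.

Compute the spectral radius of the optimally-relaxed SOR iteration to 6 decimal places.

ρ_SOR = 0.910453

n=66: λ(B_J) = 1 − λ(A)/2 = cos(kπ/67); k=1 gives ρ_J = 0.998901.
√(1−ρ_J²) = |sin(π/67)| = 0.0468723
So ω* = 2/1.0468723 = 1.910453 (Young).
and ρ(B_{ω*}) = 1.910453 − 1 = 0.910453.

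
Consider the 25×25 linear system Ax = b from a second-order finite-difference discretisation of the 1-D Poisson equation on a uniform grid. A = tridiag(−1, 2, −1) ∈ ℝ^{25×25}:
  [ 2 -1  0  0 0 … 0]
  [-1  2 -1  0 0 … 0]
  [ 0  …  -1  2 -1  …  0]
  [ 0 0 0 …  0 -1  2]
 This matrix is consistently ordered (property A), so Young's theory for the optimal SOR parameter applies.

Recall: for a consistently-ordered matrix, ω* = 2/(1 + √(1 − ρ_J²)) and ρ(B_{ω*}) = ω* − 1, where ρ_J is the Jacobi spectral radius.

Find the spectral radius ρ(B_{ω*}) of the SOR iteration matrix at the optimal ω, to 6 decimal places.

n=25: λ(B_J) = 1 − λ(A)/2 = cos(kπ/26); k=1 gives ρ_J = 0.992709.
root = sin(π/26) = 0.1205367  (since 1−cos² = sin²).
ω* = 2 / (1 + 0.1205367) = 2 / 1.1205367 ≈ 1.784859.
ρ_SOR = ω* − 1 = 1.784859 − 1 = 0.784859.

ρ_SOR = 0.784859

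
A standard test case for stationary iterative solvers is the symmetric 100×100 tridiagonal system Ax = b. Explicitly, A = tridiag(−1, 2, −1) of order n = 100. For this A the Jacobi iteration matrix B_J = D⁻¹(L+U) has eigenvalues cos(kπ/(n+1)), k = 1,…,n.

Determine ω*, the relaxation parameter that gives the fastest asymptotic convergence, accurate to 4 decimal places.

ω* = 1.9397

With n=100, ρ(Jacobi) = cos(π/101) = 0.9995.
√(1 − cos²(π/101)) = sin(π/101) ≈ 0.03110.
[ω*] 2 ÷ (1 + 0.03110) = 2 ÷ 1.03110 = 1.9397.
Hence ρ(B_{ω*}) = 1.9397 − 1 = 0.9397.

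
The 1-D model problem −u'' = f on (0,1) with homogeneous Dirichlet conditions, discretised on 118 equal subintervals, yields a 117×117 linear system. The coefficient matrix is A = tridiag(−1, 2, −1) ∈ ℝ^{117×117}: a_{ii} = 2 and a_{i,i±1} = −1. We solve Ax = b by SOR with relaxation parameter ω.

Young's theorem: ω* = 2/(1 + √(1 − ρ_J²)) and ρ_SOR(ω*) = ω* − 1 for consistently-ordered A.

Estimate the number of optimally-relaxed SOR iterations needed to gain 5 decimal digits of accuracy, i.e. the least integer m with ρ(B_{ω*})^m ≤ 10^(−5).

spectrum of D⁻¹(L+U) = {cos(kπ/118) : 1≤k≤117}; ρ_J = cos(π/118) = 0.9996456.
root = sin(π/118) = 0.0266205  (since 1−cos² = sin²).
ω* = 2/(1+0.0266205) = 1.9481396
[ρ_SOR] ω* − 1 = 0.9481396.
5·ln10 = 11.5129; −ln(0.9481396) = 0.0532535; m = ⌈11.5129/0.0532535⌉ = ⌈216.190⌉ = 217.

m = 217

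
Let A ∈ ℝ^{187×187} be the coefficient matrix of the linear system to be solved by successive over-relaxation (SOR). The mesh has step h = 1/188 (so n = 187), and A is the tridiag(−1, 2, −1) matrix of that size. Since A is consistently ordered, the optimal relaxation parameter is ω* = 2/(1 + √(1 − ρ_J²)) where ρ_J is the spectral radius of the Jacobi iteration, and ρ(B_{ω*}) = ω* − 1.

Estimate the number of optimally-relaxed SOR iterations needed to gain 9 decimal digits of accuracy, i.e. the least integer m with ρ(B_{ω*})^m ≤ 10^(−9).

[ρ_J] n=187: ρ(B_J) = cos(π/(n+1)) = cos(π/188) = 0.9998604.
root = sin(π/188) = 0.0167098  (since 1−cos² = sin²).
Young: ω* = 2/(1+√(1−ρ_J²)) = 2/(1+0.0167098) = 2/1.0167098 = 1.9671297.
Hence ρ(B_{ω*}) = 1.9671297 − 1 = 0.9671297.
(0.9671297)^m ≤ 10^{−9}  ⇒  m·ln(0.9671297) ≤ −9·ln10  ⇒  m ≥ 620.037  ⇒  m = 621

m = 621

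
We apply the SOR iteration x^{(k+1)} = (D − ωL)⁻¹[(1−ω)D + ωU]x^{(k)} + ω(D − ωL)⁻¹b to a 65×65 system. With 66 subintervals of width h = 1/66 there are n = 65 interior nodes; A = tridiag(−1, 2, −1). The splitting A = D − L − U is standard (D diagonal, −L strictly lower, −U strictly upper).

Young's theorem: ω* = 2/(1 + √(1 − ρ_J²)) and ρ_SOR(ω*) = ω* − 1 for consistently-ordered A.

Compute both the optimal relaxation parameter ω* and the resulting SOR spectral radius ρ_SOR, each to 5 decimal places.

ω* = 1.90916, ρ_SOR = 0.90916

½·tridiag(1,0,1) at n=65: λ_k = cos(kπ/66); max |λ| at k=1 ⇒ ρ_J = cos(π/66) ≈ 0.99887.
root = sin(π/66) = 0.047582  (since 1−cos² = sin²).
Young: ω* = 2/(1+√(1−ρ_J²)) = 2/(1+0.047582) = 2/1.047582 = 1.90916.
ρ_SOR = ω* − 1 ≈ 0.90916.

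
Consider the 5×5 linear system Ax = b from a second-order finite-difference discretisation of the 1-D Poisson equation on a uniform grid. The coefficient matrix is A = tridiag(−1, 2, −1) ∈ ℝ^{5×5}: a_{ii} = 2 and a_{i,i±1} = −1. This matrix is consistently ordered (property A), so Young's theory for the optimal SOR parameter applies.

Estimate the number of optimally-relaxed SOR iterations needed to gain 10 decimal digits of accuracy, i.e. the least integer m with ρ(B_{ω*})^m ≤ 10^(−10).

B_J for the 5×5 system has eigenvalues cos(kπ/6); ρ_J = cos(π/6) = 0.8660254.
√(1−ρ_J²) simplifies to sin(π/6) = 0.5000000.
[ω*] 2 ÷ (1 + 0.5000000) = 2 ÷ 1.5000000 = 1.3333333.
[ρ_SOR] ω* − 1 = 0.3333333.
ρ_SOR^m ≤ 10^(−10) ⇔ m ≥ 10·ln10/(−ln 0.3333333) = 23.0259/1.09861 = 20.959; m = ⌈20.959⌉ = 21.

m = 21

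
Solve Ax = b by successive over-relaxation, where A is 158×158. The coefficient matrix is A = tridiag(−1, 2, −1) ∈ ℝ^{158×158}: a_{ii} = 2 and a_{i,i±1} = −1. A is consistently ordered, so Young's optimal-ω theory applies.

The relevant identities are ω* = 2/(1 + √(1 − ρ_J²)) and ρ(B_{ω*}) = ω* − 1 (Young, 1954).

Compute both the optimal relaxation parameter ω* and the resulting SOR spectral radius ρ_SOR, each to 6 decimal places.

B_J for the 158×158 system has eigenvalues cos(kπ/159); ρ_J = cos(π/159) = 0.999805.
1 − cos²(π/159) = sin²(π/159) ⇒ √(1−ρ_J²) = sin(π/159) = 0.0197572.
ω* = 2/(1+0.0197572) = 1.961251
[ρ_SOR] ω* − 1 = 0.961251.

ω* = 1.961251, ρ_SOR = 0.961251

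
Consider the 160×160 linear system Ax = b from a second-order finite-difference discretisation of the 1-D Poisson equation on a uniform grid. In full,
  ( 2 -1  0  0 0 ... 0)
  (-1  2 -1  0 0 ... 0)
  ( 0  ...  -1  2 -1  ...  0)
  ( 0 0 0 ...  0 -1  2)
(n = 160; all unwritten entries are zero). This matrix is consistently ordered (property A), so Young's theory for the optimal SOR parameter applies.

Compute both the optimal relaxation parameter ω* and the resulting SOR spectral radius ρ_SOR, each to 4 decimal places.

B_J for the 160×160 system has eigenvalues cos(kπ/161); ρ_J = cos(π/161) = 0.9998.
√(1 − cos²(π/161)) = sin(π/161) ≈ 0.01951.
Young: ω* = 2/(1+√(1−ρ_J²)) = 2/(1+0.01951) = 2/1.01951 = 1.9617.
Hence ρ(B_{ω*}) = 1.9617 − 1 = 0.9617.

ω* = 1.9617, ρ_SOR = 0.9617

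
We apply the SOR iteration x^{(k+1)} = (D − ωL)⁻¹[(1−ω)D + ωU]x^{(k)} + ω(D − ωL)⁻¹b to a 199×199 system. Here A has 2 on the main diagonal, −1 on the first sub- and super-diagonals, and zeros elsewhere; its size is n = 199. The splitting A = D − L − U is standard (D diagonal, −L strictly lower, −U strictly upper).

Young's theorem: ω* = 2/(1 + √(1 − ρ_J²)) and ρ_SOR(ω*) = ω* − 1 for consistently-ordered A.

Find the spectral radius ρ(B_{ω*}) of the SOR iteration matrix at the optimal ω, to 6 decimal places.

ρ_SOR = 0.969071

½·tridiag(1,0,1) at n=199: λ_k = cos(kπ/200); max |λ| at k=1 ⇒ ρ_J = cos(π/200) ≈ 0.999877.
1 − cos²(π/200) = sin²(π/200) ⇒ √(1−ρ_J²) = sin(π/200) = 0.0157073.
ω* = 2 / (1 + 0.0157073) = 2 / 1.0157073 ≈ 1.969071.
[ρ_SOR] ω* − 1 = 0.969071.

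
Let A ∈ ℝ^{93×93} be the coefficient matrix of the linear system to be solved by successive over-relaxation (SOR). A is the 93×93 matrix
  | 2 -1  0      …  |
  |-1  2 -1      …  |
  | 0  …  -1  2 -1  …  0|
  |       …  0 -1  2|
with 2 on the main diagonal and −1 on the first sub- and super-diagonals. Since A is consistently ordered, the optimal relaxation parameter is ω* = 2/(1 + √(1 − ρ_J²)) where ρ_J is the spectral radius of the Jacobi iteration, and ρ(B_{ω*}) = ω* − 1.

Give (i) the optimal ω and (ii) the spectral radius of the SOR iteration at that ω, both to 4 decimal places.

ω* = 1.9353, ρ_SOR = 0.9353

[ρ_J] n=93: ρ(B_J) = cos(π/(n+1)) = cos(π/94) = 0.9994.
√(1−ρ_J²) simplifies to sin(π/94) = 0.03341.
Young: ω* = 2/(1+√(1−ρ_J²)) = 2/(1+0.03341) = 2/1.03341 = 1.9353.
At ω = 1.9353 every |λ(B_ω)| = ω−1, so ρ_SOR = 0.9353.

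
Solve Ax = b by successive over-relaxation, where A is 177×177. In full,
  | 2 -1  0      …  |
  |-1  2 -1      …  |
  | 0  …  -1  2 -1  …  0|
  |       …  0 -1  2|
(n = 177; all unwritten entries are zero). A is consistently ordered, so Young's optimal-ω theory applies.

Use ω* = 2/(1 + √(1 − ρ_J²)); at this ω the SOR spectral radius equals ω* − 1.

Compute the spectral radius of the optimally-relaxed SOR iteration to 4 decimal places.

spectrum of D⁻¹(L+U) = {cos(kπ/178) : 1≤k≤177}; ρ_J = cos(π/178) = 0.9998.
1 − cos²(π/178) = sin²(π/178) ⇒ √(1−ρ_J²) = sin(π/178) = 0.01765.
[ω*] 2 ÷ (1 + 0.01765) = 2 ÷ 1.01765 = 1.9653.
Hence ρ(B_{ω*}) = 1.9653 − 1 = 0.9653.

ρ_SOR = 0.9653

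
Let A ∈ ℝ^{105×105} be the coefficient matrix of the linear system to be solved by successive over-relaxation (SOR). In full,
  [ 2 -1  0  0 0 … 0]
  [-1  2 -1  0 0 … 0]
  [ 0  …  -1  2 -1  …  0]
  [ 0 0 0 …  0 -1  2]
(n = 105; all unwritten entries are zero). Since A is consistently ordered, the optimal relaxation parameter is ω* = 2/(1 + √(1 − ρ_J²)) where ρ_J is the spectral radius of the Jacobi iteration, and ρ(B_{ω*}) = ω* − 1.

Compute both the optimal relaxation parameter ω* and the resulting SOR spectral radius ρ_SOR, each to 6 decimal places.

ω* = 1.942439, ρ_SOR = 0.942439

With n=105, ρ(Jacobi) = cos(π/106) = 0.999561.
√(1−ρ_J²) = |sin(π/106)| = 0.0296333
[ω*] 2 ÷ (1 + 0.0296333) = 2 ÷ 1.0296333 = 1.942439.
and ρ(B_{ω*}) = 1.942439 − 1 = 0.942439.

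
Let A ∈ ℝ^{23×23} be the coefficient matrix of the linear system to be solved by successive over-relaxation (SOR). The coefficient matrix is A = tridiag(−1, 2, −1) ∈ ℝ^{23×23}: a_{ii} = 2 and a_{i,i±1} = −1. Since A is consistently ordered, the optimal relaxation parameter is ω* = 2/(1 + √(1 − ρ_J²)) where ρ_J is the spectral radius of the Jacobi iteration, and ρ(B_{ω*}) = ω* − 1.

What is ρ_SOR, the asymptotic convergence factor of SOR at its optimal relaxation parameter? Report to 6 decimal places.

ρ_J = max_k |cos(kπ/24)| = cos(π/24) = 0.991445
√(1−ρ_J²) = |sin(π/24)| = 0.1305262
Then 2/(1+√(1−ρ_J²)) = 2/(1+0.1305262); ω* = 2/1.1305262 = 1.769088.
ρ(B_{ω*}) = ω*−1 = 0.769088

ρ_SOR = 0.769088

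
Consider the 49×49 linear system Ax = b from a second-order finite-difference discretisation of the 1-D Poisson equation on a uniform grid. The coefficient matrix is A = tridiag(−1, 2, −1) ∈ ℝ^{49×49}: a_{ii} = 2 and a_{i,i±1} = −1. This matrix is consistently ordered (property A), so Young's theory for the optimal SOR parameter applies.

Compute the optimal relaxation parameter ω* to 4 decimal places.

½·tridiag(1,0,1) at n=49: λ_k = cos(kπ/50); max |λ| at k=1 ⇒ ρ_J = cos(π/50) ≈ 0.9980.
√(1 − cos²(π/50)) = sin(π/50) ≈ 0.06279.
Then 2/(1+√(1−ρ_J²)) = 2/(1+0.06279); ω* = 2/1.06279 = 1.8818.
At ω = 1.8818 every |λ(B_ω)| = ω−1, so ρ_SOR = 0.8818.

ω* = 1.8818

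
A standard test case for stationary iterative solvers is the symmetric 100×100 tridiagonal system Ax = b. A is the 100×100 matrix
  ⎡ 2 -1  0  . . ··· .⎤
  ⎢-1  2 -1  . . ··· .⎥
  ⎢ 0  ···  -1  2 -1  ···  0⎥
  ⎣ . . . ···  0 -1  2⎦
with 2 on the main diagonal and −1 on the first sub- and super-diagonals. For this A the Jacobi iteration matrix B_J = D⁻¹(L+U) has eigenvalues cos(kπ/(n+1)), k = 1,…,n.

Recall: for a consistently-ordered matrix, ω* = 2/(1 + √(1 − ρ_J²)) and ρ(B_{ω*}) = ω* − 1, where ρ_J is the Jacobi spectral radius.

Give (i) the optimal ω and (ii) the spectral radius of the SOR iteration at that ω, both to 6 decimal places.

With n=100, ρ(Jacobi) = cos(π/101) = 0.999516.
√(1−ρ_J²) simplifies to sin(π/101) = 0.0310999.
ω* = 2 / (1 + 0.0310999) = 2 / 1.0310999 ≈ 1.939676.
and ρ(B_{ω*}) = 1.939676 − 1 = 0.939676.

ω* = 1.939676, ρ_SOR = 0.939676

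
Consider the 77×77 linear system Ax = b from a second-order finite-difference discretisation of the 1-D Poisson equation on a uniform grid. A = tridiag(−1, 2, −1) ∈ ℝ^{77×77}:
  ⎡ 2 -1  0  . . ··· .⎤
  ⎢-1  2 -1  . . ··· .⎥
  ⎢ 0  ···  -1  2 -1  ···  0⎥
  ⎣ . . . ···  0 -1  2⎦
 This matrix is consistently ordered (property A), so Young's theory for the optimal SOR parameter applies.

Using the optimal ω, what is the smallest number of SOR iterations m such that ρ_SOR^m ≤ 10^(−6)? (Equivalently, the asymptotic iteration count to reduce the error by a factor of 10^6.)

m = 172

n=77: λ(B_J) = 1 − λ(A)/2 = cos(kπ/78); k=1 gives ρ_J = 0.9991890.
√(1 − cos²(π/78)) = sin(π/78) ≈ 0.0402659.
Young: ω* = 2/(1+√(1−ρ_J²)) = 2/(1+0.0402659) = 2/1.0402659 = 1.9225854.
ρ_SOR = ω* − 1 = 1.9225854 − 1 = 0.9225854.
m ≥ 6·ln10 / (−ln 0.9225854) = 171.461; smallest integer m = 172.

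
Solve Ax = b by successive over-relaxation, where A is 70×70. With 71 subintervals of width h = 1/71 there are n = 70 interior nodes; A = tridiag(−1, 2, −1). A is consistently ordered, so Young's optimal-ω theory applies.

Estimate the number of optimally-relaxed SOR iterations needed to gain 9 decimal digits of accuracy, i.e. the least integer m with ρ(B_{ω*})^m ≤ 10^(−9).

m = 235

With n=70, ρ(Jacobi) = cos(π/71) = 0.9990212.
√(1−ρ_J²) simplifies to sin(π/71) = 0.0442333.
So ω* = 2/1.0442333 = 1.9152808 (Young).
ρ_SOR = ω* − 1 ≈ 0.9152808.
(0.9152808)^m ≤ 10^{−9}  ⇒  m·ln(0.9152808) ≤ −9·ln10  ⇒  m ≥ 234.097  ⇒  m = 235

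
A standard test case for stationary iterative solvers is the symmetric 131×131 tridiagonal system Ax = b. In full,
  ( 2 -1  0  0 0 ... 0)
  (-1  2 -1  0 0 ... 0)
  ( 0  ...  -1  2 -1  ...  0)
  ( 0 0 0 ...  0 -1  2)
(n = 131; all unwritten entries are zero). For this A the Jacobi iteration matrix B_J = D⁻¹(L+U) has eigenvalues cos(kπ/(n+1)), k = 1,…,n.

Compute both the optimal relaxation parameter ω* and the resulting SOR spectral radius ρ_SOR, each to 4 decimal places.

ρ_J = max_k |cos(kπ/132)| = cos(π/132) = 0.9997
1 − cos²(π/132) = sin²(π/132) ⇒ √(1−ρ_J²) = sin(π/132) = 0.02380.
So ω* = 2/1.02380 = 1.9535 (Young).
[ρ_SOR] ω* − 1 = 0.9535.

ω* = 1.9535, ρ_SOR = 0.9535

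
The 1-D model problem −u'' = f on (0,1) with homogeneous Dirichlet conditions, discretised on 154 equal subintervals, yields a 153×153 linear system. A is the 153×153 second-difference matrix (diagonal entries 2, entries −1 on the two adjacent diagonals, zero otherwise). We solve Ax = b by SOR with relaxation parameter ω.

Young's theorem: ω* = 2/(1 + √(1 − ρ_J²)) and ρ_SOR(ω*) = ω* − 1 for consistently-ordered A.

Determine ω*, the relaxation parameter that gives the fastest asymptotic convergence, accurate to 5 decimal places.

B_J for the 153×153 system has eigenvalues cos(kπ/154); ρ_J = cos(π/154) = 0.99979.
1 − cos²(π/154) = sin²(π/154) ⇒ √(1−ρ_J²) = sin(π/154) = 0.020399.
ω* = 2 / (1 + 0.020399) = 2 / 1.020399 ≈ 1.96002.
and ρ(B_{ω*}) = 1.96002 − 1 = 0.96002.

ω* = 1.96002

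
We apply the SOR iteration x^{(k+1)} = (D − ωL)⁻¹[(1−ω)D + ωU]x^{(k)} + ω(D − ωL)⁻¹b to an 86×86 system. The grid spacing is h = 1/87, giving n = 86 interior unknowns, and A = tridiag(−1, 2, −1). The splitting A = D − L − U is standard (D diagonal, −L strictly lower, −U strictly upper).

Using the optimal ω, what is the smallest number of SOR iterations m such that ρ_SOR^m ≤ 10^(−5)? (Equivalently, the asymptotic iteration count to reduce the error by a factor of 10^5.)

m = 160

½·tridiag(1,0,1) at n=86: λ_k = cos(kπ/87); max |λ| at k=1 ⇒ ρ_J = cos(π/87) ≈ 0.9993481.
√(1 − cos²(π/87)) = sin(π/87) ≈ 0.0361024.
[ω*] 2 ÷ (1 + 0.0361024) = 2 ÷ 1.0361024 = 1.9303111.
ρ_SOR = ω* − 1 ≈ 0.9303111.
ρ_SOR^m ≤ 10^(−5) ⇔ m ≥ 5·ln10/(−ln 0.9303111) = 11.5129/0.0722362 = 159.379; m = ⌈159.379⌉ = 160.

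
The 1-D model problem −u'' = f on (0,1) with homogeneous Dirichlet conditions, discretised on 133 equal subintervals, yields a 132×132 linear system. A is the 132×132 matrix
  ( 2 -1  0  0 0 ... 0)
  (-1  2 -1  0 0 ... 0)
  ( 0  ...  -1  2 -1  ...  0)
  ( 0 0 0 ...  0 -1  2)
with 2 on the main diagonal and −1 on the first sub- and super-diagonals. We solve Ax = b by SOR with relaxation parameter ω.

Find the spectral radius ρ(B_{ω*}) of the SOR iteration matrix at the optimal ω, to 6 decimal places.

spectrum of D⁻¹(L+U) = {cos(kπ/133) : 1≤k≤132}; ρ_J = cos(π/133) = 0.999721.
√(1−ρ_J²) simplifies to sin(π/133) = 0.0236188.
ω* = 2/(1 + 0.0236188) = 2/1.0236188 = 1.953852.
[ρ_SOR] ω* − 1 = 0.953852.

ρ_SOR = 0.953852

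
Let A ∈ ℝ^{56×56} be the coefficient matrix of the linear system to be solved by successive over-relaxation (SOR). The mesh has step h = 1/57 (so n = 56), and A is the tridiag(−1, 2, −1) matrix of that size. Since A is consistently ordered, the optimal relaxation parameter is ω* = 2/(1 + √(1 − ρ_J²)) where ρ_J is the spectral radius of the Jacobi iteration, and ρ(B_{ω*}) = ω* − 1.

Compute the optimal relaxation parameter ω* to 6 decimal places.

ω* = 1.895577

With n=56, ρ(Jacobi) = cos(π/57) = 0.998482.
√(1−ρ_J²) simplifies to sin(π/57) = 0.0550878.
So ω* = 2/1.0550878 = 1.895577 (Young).
ρ(B_{ω*}) = ω*−1 = 0.895577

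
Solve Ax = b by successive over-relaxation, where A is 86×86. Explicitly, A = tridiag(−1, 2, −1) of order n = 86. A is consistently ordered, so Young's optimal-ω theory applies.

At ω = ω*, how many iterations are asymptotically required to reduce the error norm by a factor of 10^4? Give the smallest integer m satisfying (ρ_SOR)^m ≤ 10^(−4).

spectrum of D⁻¹(L+U) = {cos(kπ/87) : 1≤k≤86}; ρ_J = cos(π/87) = 0.9993481.
root = sin(π/87) = 0.0361024  (since 1−cos² = sin²).
ω* = 2/(1 + 0.0361024) = 2/1.0361024 = 1.9303111.
ρ(B_{ω*}) = ω*−1 = 0.9303111
4·ln10 = 9.21034; −ln(0.9303111) = 0.0722362; m = ⌈9.21034/0.0722362⌉ = ⌈127.503⌉ = 128.

m = 128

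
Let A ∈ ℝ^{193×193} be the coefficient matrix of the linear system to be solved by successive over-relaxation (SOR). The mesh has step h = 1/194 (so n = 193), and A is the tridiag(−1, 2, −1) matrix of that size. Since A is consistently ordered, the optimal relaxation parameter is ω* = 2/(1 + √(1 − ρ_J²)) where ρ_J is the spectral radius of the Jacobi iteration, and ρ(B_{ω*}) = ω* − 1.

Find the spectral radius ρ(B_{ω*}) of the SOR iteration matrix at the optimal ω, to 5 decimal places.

[ρ_J] n=193: ρ(B_J) = cos(π/(n+1)) = cos(π/194) = 0.99987.
1 − cos²(π/194) = sin²(π/194) ⇒ √(1−ρ_J²) = sin(π/194) = 0.016193.
ω* = 2 / (1 + 0.016193) = 2 / 1.016193 ≈ 1.96813.
At ω = 1.96813 every |λ(B_ω)| = ω−1, so ρ_SOR = 0.96813.

ρ_SOR = 0.96813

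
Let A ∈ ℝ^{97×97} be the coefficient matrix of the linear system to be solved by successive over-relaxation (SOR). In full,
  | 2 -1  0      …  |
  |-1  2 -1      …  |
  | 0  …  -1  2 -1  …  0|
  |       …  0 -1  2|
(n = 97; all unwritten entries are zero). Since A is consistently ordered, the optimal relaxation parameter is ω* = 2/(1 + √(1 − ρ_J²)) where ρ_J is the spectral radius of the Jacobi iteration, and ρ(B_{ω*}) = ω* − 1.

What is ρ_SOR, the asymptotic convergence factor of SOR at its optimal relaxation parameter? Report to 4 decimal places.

ρ_SOR = 0.9379

spectrum of D⁻¹(L+U) = {cos(kπ/98) : 1≤k≤97}; ρ_J = cos(π/98) = 0.9995.
√(1−ρ_J²) = |sin(π/98)| = 0.03205
ω* = 2 / (1 + 0.03205) = 2 / 1.03205 ≈ 1.9379.
ρ_SOR = ω* − 1 = 1.9379 − 1 = 0.9379.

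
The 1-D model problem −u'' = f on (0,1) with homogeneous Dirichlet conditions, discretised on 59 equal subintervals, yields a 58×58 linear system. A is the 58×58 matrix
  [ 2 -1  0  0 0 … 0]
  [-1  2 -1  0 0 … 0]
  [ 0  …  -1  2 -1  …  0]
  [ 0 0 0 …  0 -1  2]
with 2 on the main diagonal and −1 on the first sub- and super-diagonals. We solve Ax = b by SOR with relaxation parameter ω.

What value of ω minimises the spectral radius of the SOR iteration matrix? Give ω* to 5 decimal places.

[ρ_J] n=58: ρ(B_J) = cos(π/(n+1)) = cos(π/59) = 0.99858.
1 − cos²(π/59) = sin²(π/59) ⇒ √(1−ρ_J²) = sin(π/59) = 0.053222.
Then 2/(1+√(1−ρ_J²)) = 2/(1+0.053222); ω* = 2/1.053222 = 1.89893.
ρ_SOR = ω* − 1 ≈ 0.89893.

ω* = 1.89893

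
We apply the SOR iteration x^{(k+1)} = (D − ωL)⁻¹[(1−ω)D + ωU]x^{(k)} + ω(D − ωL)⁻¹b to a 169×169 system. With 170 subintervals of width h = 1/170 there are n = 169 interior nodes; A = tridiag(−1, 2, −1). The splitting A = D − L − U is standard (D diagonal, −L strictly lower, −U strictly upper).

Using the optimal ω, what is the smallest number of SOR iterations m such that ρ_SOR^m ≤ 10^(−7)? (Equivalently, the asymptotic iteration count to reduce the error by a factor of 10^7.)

B_J for the 169×169 system has eigenvalues cos(kπ/170); ρ_J = cos(π/170) = 0.9998293.
√(1−ρ_J²) = |sin(π/170)| = 0.0184789
ω* = 2/(1 + 0.0184789) = 2/1.0184789 = 1.9637127.
At ω = 1.9637127 every |λ(B_ω)| = ω−1, so ρ_SOR = 0.9637127.
(0.9637127)^m ≤ 10^{−7}  ⇒  m·ln(0.9637127) ≤ −7·ln10  ⇒  m ≥ 436.071  ⇒  m = 437

m = 437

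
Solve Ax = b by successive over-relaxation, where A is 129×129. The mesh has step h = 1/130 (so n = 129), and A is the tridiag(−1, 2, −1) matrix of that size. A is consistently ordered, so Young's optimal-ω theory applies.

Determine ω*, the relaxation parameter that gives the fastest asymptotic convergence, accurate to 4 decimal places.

ω* = 1.9528

½·tridiag(1,0,1) at n=129: λ_k = cos(kπ/130); max |λ| at k=1 ⇒ ρ_J = cos(π/130) ≈ 0.9997.
1 − cos²(π/130) = sin²(π/130) ⇒ √(1−ρ_J²) = sin(π/130) = 0.02416.
ω* = 2/(1+0.02416) = 1.9528
Hence ρ(B_{ω*}) = 1.9528 − 1 = 0.9528.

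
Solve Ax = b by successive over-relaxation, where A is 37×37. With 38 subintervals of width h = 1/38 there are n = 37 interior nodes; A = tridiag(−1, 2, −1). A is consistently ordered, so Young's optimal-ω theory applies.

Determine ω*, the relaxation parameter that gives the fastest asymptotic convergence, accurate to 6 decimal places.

B_J for the 37×37 system has eigenvalues cos(kπ/38); ρ_J = cos(π/38) = 0.996584.
root = sin(π/38) = 0.0825793  (since 1−cos² = sin²).
Young: ω* = 2/(1+√(1−ρ_J²)) = 2/(1+0.0825793) = 2/1.0825793 = 1.847440.
At ω = 1.847440 every |λ(B_ω)| = ω−1, so ρ_SOR = 0.847440.

ω* = 1.847440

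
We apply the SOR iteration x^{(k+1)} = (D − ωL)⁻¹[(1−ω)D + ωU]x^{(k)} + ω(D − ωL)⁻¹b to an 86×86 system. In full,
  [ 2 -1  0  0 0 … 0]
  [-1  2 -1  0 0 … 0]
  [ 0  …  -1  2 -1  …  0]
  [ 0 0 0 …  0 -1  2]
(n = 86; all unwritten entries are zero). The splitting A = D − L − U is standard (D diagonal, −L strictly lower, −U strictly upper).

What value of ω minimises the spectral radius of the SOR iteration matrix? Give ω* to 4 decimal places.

ω* = 1.9303

[ρ_J] n=86: ρ(B_J) = cos(π/(n+1)) = cos(π/87) = 0.9993.
√(1−ρ_J²) simplifies to sin(π/87) = 0.03610.
[ω*] 2 ÷ (1 + 0.03610) = 2 ÷ 1.03610 = 1.9303.
ρ(B_{ω*}) = ω*−1 = 0.9303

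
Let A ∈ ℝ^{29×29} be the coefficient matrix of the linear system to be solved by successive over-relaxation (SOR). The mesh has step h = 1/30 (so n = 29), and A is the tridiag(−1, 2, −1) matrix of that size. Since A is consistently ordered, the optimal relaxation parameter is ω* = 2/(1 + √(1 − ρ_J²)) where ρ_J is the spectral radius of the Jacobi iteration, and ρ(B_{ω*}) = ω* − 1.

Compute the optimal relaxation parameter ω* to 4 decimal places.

spectrum of D⁻¹(L+U) = {cos(kπ/30) : 1≤k≤29}; ρ_J = cos(π/30) = 0.9945.
1 − cos²(π/30) = sin²(π/30) ⇒ √(1−ρ_J²) = sin(π/30) = 0.10453.
[ω*] 2 ÷ (1 + 0.10453) = 2 ÷ 1.10453 = 1.8107.
ρ_SOR = ω* − 1 = 1.8107 − 1 = 0.8107.

ω* = 1.8107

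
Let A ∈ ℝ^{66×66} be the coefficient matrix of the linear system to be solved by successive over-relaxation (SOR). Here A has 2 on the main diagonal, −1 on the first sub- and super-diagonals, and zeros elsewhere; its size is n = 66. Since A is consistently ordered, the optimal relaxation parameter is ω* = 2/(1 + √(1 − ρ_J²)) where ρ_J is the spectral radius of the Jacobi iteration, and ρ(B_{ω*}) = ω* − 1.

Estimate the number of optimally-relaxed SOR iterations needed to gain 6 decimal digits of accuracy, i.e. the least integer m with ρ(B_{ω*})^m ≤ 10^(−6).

[ρ_J] n=66: ρ(B_J) = cos(π/(n+1)) = cos(π/67) = 0.9989009.
√(1−ρ_J²) = |sin(π/67)| = 0.0468723
ω* = 2/(1+0.0468723) = 1.9104527
At ω = 1.9104527 every |λ(B_ω)| = ω−1, so ρ_SOR = 0.9104527.
(0.9104527)^m ≤ 10^{−6}  ⇒  m·ln(0.9104527) ≤ −6·ln10  ⇒  m ≥ 147.266  ⇒  m = 148

m = 148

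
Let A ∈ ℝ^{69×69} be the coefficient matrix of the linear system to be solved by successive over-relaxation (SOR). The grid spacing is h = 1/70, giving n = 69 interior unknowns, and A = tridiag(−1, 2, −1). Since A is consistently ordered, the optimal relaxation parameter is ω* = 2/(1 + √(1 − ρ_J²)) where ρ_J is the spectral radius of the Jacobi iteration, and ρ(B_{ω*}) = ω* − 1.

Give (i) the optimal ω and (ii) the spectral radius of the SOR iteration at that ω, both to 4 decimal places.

ω* = 1.9141, ρ_SOR = 0.9141

n=69: λ(B_J) = 1 − λ(A)/2 = cos(kπ/70); k=1 gives ρ_J = 0.9990.
√(1−ρ_J²) = |sin(π/70)| = 0.04486
ω* = 2/(1 + 0.04486) = 2/1.04486 = 1.9141.
ρ_SOR = ω* − 1 = 1.9141 − 1 = 0.9141.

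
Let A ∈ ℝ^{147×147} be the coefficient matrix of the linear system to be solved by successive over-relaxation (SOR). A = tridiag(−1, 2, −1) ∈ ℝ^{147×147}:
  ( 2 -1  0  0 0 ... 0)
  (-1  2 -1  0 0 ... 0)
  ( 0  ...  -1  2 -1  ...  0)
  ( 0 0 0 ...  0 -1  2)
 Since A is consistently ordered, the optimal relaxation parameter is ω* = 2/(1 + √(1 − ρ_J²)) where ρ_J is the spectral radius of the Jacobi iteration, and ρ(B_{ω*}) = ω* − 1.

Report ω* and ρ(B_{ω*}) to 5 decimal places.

[ρ_J] n=147: ρ(B_J) = cos(π/(n+1)) = cos(π/148) = 0.99977.
√(1−ρ_J²) = |sin(π/148)| = 0.021225
Then 2/(1+√(1−ρ_J²)) = 2/(1+0.021225); ω* = 2/1.021225 = 1.95843.
Hence ρ(B_{ω*}) = 1.95843 − 1 = 0.95843.

ω* = 1.95843, ρ_SOR = 0.95843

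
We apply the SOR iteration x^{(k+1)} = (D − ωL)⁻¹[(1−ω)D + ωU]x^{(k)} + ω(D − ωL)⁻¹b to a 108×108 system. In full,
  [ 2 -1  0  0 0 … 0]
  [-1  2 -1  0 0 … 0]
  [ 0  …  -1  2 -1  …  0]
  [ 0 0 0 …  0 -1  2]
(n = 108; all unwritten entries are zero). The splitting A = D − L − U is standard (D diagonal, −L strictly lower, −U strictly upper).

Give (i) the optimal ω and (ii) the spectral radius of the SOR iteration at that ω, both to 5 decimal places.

ω* = 1.94398, ρ_SOR = 0.94398

ρ_J = max_k |cos(kπ/109)| = cos(π/109) = 0.99958
1 − cos²(π/109) = sin²(π/109) ⇒ √(1−ρ_J²) = sin(π/109) = 0.028818.
ω* = 2/(1+0.028818) = 1.94398
ρ(B_{ω*}) = ω*−1 = 0.94398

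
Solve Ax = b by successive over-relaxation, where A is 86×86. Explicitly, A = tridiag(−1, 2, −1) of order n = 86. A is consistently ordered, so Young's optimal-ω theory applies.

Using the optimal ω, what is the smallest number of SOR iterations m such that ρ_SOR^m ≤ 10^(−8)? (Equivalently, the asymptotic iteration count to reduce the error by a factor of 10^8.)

spectrum of D⁻¹(L+U) = {cos(kπ/87) : 1≤k≤86}; ρ_J = cos(π/87) = 0.9993481.
1 − cos²(π/87) = sin²(π/87) ⇒ √(1−ρ_J²) = sin(π/87) = 0.0361024.
So ω* = 2/1.0361024 = 1.9303111 (Young).
Hence ρ(B_{ω*}) = 1.9303111 − 1 = 0.9303111.
ρ_SOR^m ≤ 10^(−8) ⇔ m ≥ 8·ln10/(−ln 0.9303111) = 18.4207/0.0722362 = 255.006; m = ⌈255.006⌉ = 256.

m = 256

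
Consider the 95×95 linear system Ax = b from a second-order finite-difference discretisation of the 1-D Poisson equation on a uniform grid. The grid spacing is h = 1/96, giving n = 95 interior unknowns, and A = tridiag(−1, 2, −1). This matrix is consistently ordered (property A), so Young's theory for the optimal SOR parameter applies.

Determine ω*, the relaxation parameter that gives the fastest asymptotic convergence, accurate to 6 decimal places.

½·tridiag(1,0,1) at n=95: λ_k = cos(kπ/96); max |λ| at k=1 ⇒ ρ_J = cos(π/96) ≈ 0.999465.
√(1 − cos²(π/96)) = sin(π/96) ≈ 0.0327191.
So ω* = 2/1.0327191 = 1.936635 (Young).
At ω = 1.936635 every |λ(B_ω)| = ω−1, so ρ_SOR = 0.936635.

ω* = 1.936635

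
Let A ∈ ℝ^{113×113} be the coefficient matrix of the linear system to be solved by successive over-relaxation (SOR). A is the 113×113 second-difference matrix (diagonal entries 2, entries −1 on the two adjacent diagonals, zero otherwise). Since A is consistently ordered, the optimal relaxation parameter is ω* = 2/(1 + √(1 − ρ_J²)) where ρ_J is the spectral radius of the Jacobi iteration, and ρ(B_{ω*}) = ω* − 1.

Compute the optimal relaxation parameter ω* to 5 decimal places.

With n=113, ρ(Jacobi) = cos(π/114) = 0.99962.
root = sin(π/114) = 0.027554  (since 1−cos² = sin²).
ω* = 2/(1+0.027554) = 1.94637
ρ_SOR = ω* − 1 ≈ 0.94637.

ω* = 1.94637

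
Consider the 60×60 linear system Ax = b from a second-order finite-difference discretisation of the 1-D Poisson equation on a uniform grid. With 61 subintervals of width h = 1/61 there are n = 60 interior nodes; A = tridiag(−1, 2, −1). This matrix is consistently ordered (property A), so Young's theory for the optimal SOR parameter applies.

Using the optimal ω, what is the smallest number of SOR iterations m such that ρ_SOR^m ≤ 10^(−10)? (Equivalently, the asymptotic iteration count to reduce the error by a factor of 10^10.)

B_J for the 60×60 system has eigenvalues cos(kπ/61); ρ_J = cos(π/61) = 0.9986741.
1 − cos²(π/61) = sin²(π/61) ⇒ √(1−ρ_J²) = sin(π/61) = 0.0514788.
[ω*] 2 ÷ (1 + 0.0514788) = 2 ÷ 1.0514788 = 1.9020830.
ρ(B_{ω*}) = ω*−1 = 0.9020830
For 10 digits: m = 10·ln10 / (−ln 0.9020830) = 23.0259/0.103049 = 223.446; round up → m = 224.

m = 224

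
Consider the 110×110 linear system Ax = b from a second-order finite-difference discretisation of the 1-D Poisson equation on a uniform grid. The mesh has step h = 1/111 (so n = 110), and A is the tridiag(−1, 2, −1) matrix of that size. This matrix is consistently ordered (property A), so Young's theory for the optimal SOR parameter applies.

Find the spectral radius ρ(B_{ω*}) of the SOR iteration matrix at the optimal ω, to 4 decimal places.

ρ_SOR = 0.9450

ρ_J = max_k |cos(kπ/111)| = cos(π/111) = 0.9996
√(1−ρ_J²) = |sin(π/111)| = 0.02830
[ω*] 2 ÷ (1 + 0.02830) = 2 ÷ 1.02830 = 1.9450.
ρ_SOR = ω* − 1 = 1.9450 − 1 = 0.9450.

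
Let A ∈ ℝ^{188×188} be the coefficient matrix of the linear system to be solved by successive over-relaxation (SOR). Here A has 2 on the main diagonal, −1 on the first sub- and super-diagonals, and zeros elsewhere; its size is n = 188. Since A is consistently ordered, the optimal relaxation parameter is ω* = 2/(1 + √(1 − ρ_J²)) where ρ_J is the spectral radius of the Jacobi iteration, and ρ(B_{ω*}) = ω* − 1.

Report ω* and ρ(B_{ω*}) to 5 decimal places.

ω* = 1.96730, ρ_SOR = 0.96730

B_J for the 188×188 system has eigenvalues cos(kπ/189); ρ_J = cos(π/189) = 0.99986.
√(1−ρ_J²) = |sin(π/189)| = 0.016621
[ω*] 2 ÷ (1 + 0.016621) = 2 ÷ 1.016621 = 1.96730.
Hence ρ(B_{ω*}) = 1.96730 − 1 = 0.96730.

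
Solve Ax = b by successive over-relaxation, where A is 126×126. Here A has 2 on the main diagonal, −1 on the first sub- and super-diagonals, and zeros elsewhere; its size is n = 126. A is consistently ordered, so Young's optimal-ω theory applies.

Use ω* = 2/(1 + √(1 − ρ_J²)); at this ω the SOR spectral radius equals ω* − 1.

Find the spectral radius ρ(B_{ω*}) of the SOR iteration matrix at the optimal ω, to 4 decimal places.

With n=126, ρ(Jacobi) = cos(π/127) = 0.9997.
1 − cos²(π/127) = sin²(π/127) ⇒ √(1−ρ_J²) = sin(π/127) = 0.02473.
ω* = 2 / (1 + 0.02473) = 2 / 1.02473 ≈ 1.9517.
Hence ρ(B_{ω*}) = 1.9517 − 1 = 0.9517.

ρ_SOR = 0.9517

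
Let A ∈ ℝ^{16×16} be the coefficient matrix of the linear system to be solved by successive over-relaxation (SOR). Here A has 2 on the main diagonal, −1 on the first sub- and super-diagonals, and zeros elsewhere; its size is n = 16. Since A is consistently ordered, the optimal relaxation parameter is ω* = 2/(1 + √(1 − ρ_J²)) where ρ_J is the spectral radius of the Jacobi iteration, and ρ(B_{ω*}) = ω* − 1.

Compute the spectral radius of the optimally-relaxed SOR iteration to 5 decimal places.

[ρ_J] n=16: ρ(B_J) = cos(π/(n+1)) = cos(π/17) = 0.98297.
1 − cos²(π/17) = sin²(π/17) ⇒ √(1−ρ_J²) = sin(π/17) = 0.183750.
ω* = 2/(1+0.183750) = 1.68955
At ω = 1.68955 every |λ(B_ω)| = ω−1, so ρ_SOR = 0.68955.

ρ_SOR = 0.68955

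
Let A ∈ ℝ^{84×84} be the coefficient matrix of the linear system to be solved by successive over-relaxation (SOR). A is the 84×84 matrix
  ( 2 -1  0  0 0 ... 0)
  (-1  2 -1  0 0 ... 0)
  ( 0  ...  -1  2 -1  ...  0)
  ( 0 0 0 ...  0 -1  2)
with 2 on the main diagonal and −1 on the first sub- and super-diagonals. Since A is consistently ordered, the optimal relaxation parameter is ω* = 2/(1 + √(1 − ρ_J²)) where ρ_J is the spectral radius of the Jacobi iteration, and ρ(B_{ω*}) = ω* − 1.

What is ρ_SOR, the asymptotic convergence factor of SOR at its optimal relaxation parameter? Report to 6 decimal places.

ρ_SOR = 0.928731

B_J for the 84×84 system has eigenvalues cos(kπ/85); ρ_J = cos(π/85) = 0.999317.
1 − cos²(π/85) = sin²(π/85) ⇒ √(1−ρ_J²) = sin(π/85) = 0.0369515.
ω* = 2 / (1 + 0.0369515) = 2 / 1.0369515 ≈ 1.928731.
ρ(B_{ω*}) = ω*−1 = 0.928731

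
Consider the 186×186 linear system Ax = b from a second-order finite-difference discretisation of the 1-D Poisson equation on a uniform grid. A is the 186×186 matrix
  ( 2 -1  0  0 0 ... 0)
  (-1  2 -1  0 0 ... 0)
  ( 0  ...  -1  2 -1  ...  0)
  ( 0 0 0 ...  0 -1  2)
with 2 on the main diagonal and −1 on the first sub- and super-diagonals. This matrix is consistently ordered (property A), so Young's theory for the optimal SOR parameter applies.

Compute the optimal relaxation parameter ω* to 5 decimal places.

With n=186, ρ(Jacobi) = cos(π/187) = 0.99986.
1 − cos²(π/187) = sin²(π/187) ⇒ √(1−ρ_J²) = sin(π/187) = 0.016799.
Then 2/(1+√(1−ρ_J²)) = 2/(1+0.016799); ω* = 2/1.016799 = 1.96696.
ρ_SOR = ω* − 1 = 1.96696 − 1 = 0.96696.

ω* = 1.96696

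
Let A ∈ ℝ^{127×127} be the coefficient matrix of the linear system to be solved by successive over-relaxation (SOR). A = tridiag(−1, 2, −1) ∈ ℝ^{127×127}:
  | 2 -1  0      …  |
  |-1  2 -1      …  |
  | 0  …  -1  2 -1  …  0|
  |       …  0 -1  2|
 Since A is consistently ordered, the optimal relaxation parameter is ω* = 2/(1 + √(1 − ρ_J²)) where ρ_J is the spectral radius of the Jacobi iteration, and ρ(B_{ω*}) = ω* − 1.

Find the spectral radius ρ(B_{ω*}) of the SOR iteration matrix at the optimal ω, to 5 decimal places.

ρ_SOR = 0.95209

[ρ_J] n=127: ρ(B_J) = cos(π/(n+1)) = cos(π/128) = 0.99970.
√(1−ρ_J²) = |sin(π/128)| = 0.024541
Young: ω* = 2/(1+√(1−ρ_J²)) = 2/(1+0.024541) = 2/1.024541 = 1.95209.
ρ(B_{ω*}) = ω*−1 = 0.95209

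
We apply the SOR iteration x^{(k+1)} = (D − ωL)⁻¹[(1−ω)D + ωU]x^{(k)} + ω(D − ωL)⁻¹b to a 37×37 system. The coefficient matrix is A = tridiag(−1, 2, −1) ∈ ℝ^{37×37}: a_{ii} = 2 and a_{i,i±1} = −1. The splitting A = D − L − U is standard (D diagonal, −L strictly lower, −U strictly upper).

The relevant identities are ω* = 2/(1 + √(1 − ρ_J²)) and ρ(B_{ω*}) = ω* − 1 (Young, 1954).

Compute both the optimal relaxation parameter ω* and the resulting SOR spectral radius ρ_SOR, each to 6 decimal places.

n=37: λ(B_J) = 1 − λ(A)/2 = cos(kπ/38); k=1 gives ρ_J = 0.996584.
√(1 − cos²(π/38)) = sin(π/38) ≈ 0.0825793.
ω* = 2 / (1 + 0.0825793) = 2 / 1.0825793 ≈ 1.847440.
and ρ(B_{ω*}) = 1.847440 − 1 = 0.847440.

ω* = 1.847440, ρ_SOR = 0.847440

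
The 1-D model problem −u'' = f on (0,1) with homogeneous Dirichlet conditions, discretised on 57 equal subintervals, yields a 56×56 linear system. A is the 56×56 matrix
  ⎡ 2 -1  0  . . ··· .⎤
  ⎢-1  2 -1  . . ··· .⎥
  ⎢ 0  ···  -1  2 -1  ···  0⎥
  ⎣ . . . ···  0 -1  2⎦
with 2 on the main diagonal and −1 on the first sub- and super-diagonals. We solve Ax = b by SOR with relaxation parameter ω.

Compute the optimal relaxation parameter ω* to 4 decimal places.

ω* = 1.8956

With n=56, ρ(Jacobi) = cos(π/57) = 0.9985.
√(1−ρ_J²) simplifies to sin(π/57) = 0.05509.
So ω* = 2/1.05509 = 1.8956 (Young).
Hence ρ(B_{ω*}) = 1.8956 − 1 = 0.8956.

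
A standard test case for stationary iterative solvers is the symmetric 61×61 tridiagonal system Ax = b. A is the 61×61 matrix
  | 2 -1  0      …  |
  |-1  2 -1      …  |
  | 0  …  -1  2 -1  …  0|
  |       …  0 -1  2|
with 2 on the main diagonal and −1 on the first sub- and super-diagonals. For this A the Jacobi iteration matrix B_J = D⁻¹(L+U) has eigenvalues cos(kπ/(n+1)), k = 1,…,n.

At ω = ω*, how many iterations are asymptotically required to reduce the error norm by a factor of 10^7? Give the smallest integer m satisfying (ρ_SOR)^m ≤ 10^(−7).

m = 159

[ρ_J] n=61: ρ(B_J) = cos(π/(n+1)) = cos(π/62) = 0.9987165.
1 − cos²(π/62) = sin²(π/62) ⇒ √(1−ρ_J²) = sin(π/62) = 0.0506492.
[ω*] 2 ÷ (1 + 0.0506492) = 2 ÷ 1.0506492 = 1.9035849.
Hence ρ(B_{ω*}) = 1.9035849 − 1 = 0.9035849.
ρ_SOR^m ≤ 10^(−7) ⇔ m ≥ 7·ln10/(−ln 0.9035849) = 16.1181/0.101385 = 158.979; m = ⌈158.979⌉ = 159.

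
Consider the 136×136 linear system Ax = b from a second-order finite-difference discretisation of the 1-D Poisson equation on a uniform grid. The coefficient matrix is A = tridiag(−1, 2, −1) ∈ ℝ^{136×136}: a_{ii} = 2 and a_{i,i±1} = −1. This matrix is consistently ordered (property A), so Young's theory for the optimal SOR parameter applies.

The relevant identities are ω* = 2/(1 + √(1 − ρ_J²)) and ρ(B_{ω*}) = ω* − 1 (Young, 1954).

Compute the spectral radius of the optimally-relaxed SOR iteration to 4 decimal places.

With n=136, ρ(Jacobi) = cos(π/137) = 0.9997.
1 − cos²(π/137) = sin²(π/137) ⇒ √(1−ρ_J²) = sin(π/137) = 0.02293.
ω* = 2/(1 + 0.02293) = 2/1.02293 = 1.9552.
At ω = 1.9552 every |λ(B_ω)| = ω−1, so ρ_SOR = 0.9552.

ρ_SOR = 0.9552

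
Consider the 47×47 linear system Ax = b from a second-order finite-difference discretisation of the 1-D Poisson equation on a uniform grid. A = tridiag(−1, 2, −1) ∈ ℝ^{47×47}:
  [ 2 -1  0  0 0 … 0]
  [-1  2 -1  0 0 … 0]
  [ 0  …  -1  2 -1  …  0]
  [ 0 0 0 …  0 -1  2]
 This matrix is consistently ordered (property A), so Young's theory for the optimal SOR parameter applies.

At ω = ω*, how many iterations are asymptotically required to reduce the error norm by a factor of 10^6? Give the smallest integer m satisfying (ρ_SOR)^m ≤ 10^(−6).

m = 106

½·tridiag(1,0,1) at n=47: λ_k = cos(kπ/48); max |λ| at k=1 ⇒ ρ_J = cos(π/48) ≈ 0.9978589.
√(1 − cos²(π/48)) = sin(π/48) ≈ 0.0654031.
[ω*] 2 ÷ (1 + 0.0654031) = 2 ÷ 1.0654031 = 1.8772237.
Hence ρ(B_{ω*}) = 1.8772237 − 1 = 0.8772237.
m ≥ 6·ln10 / (−ln 0.8772237) = 105.467; smallest integer m = 106.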